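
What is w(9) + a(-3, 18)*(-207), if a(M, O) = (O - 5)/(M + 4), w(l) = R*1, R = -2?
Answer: -2693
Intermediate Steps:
w(l) = -2 (w(l) = -2*1 = -2)
a(M, O) = (-5 + O)/(4 + M)
w(9) + a(-3, 18)*(-207) = -2 + ((-5 + 18)/(4 - 3))*(-207) = -2 + (13/1)*(-207) = -2 + (1*13)*(-207) = -2 + 13*(-207) = -2 - 2691 = -2693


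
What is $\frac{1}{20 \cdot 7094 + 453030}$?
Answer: $\frac{1}{594910} \approx 1.6809 \cdot 10^{-6}$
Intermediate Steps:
$\frac{1}{20 \cdot 7094 + 453030} = \frac{1}{141880 + 453030} = \frac{1}{594910}$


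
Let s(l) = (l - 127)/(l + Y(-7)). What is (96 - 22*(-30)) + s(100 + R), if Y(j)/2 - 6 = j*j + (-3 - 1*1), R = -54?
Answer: 111807/148 ≈ 755.45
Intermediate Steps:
Y(j) = 4 + 2*j² (Y(j) = 12 + 2*(j*j + (-3 - 1*1)) = 12 + 2*(j² + (-3 - 1)) = 12 + 2*(j² - 4) = 12 + 2*(-4 + j²) = 12 + (-8 + 2*j²) = 4 + 2*j²)
s(l) = (-127 + l)/(102 + l) (s(l) = (l - 127)/(l + (4 + 2*(-7)²)) = (-127 + l)/(l + (4 + 2*49)) = (-127 + l)/(l + (4 + 98)) = (-127 + l)/(l + 102) = (-127 + l)/(102 + l))
(96 - 22*(-30)) + s(100 + R) = (96 - 22*(-30)) + (-127 + (100 - 54))/(102 + (100 - 54)) = (96 + 660) + (-127 + 46)/(102 + 46) = 756 - 81/148 = 111807/148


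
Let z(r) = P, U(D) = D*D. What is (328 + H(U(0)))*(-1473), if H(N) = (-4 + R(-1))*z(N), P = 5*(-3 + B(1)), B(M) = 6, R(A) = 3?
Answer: -461049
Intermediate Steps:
U(D) = D**2
P = 15 (P = 5*(-3 + 6) = 5*3 = 15)
z(r) = 15
H(N) = -15 (H(N) = (-4 + 3)*15 = -1*15 = -15)
(328 + H(U(0)))*(-1473) = (328 - 15)*(-1473) = 313*(-1473) = -461049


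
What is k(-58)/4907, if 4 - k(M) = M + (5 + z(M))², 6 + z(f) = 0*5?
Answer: 61/4907 ≈ 0.012431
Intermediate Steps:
z(f) = -6 (z(f) = -6 + 0*5 = -6 + 0 = -6)
k(M) = 3 - M (k(M) = 4 - (M + (5 - 6)²) = 4 - (M + (-1)²) = 4 - (M + 1) = 4 - (1 + M) = 4 + (-1 - M) = 3 - M)
k(-58)/4907 = (3 - 1*(-58))/4907 = (3 + 58)*(1/4907) = 61*(1/4907) = 61/4907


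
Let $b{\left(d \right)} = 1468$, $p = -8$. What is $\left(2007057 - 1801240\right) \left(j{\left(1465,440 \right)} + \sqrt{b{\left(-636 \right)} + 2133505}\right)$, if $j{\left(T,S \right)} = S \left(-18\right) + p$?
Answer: $-1631717176 + 205817 \sqrt{2134973} \approx -1.331 \cdot 10^{9}$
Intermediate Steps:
$j{\left(T,S \right)} = -8 - 18 S$ ($j{\left(T,S \right)} = S \left(-18\right) - 8 = - 18 S - 8 = -8 - 18 S$)
$\left(2007057 - 1801240\right) \left(j{\left(1465,440 \right)} + \sqrt{b{\left(-636 \right)} + 2133505}\right) = \left(2007057 - 1801240\right) \left(\left(-8 - 7920\right) + \sqrt{1468 + 2133505}\right) = 205817 \left(\left(-8 - 7920\right) + \sqrt{2134973}\right) = 205817 \left(-7928 + \sqrt{2134973}\right) = -1631717176 + 205817 \sqrt{2134973}$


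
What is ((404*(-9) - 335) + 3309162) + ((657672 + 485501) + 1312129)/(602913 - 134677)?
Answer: 773805934189/234118 ≈ 3.3052e+6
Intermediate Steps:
((404*(-9) - 335) + 3309162) + ((657672 + 485501) + 1312129)/(602913 - 134677) = ((-3636 - 335) + 3309162) + (1143173 + 1312129)/468236 = (-3971 + 3309162) + 2455302*(1/468236) = 3305191 + 1227651/234118 = 773805934189/234118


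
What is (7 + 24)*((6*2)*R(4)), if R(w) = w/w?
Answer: 372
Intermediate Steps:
R(w) = 1
(7 + 24)*((6*2)*R(4)) = (7 + 24)*((6*2)*1) = 31*(12*1) = 31*12 = 372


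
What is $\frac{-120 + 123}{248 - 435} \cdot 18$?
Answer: $- \frac{54}{187} \approx -0.28877$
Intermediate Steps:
$\frac{-120 + 123}{248 - 435} \cdot 18 = \frac{3}{-187} \cdot 18 = 3 \left(- \frac{1}{187}\right) 18 = \left(- \frac{3}{187}\right) 18 = - \frac{54}{187}$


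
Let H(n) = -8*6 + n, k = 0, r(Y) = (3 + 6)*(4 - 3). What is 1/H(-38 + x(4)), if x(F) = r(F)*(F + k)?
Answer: -1/50 ≈ -0.020000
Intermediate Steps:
r(Y) = 9 (r(Y) = 9*1 = 9)
x(F) = 9*F (x(F) = 9*(F + 0) = 9*F)
H(n) = -48 + n
1/H(-38 + x(4)) = 1/(-48 + (-38 + 9*4)) = 1/(-48 + (-38 + 36)) = 1/(-48 - 2) = 1/(-50) = -1/50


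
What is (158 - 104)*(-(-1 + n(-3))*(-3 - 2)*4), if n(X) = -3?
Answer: -4320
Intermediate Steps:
(158 - 104)*(-(-1 + n(-3))*(-3 - 2)*4) = (158 - 104)*(-(-1 - 3)*(-3 - 2)*4) = 54*(-(-4)*(-5)*4) = 54*(-1*20*4) = 54*(-20*4) = 54*(-80) = -4320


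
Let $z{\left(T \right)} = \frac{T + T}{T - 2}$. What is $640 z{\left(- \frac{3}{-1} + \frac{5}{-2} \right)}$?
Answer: $- \frac{1280}{3} \approx -426.67$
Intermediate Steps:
$z{\left(T \right)} = \frac{2 T}{-2 + T}$
$640 z{\left(- \frac{3}{-1} + \frac{5}{-2} \right)} = 640 \frac{2 \left(- \frac{3}{-1} + \frac{5}{-2}\right)}{-2 + \left(- \frac{3}{-1} + \frac{5}{-2}\right)} = 640 \frac{2 \left(\left(-3\right) \left(-1\right) + 5 \left(- \frac{1}{2}\right)\right)}{-2 + \left(\left(-3\right) \left(-1\right) + 5 \left(- \frac{1}{2}\right)\right)} = 640 \frac{2 \left(3 - \frac{5}{2}\right)}{-2 + \left(3 - \frac{5}{2}\right)} = 640 \cdot 2 \cdot \frac{1}{2} \frac{1}{-2 + \frac{1}{2}} = 640 \cdot 2 \cdot \frac{1}{2} \frac{1}{- \frac{3}{2}} = 640 \cdot 2 \cdot \frac{1}{2} \left(- \frac{2}{3}\right) = 640 \left(- \frac{2}{3}\right) = - \frac{1280}{3}$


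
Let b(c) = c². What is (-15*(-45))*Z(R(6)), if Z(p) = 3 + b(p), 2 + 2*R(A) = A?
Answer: 4725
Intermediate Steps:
R(A) = -1 + A/2
Z(p) = 3 + p²
(-15*(-45))*Z(R(6)) = (-15*(-45))*(3 + (-1 + (½)*6)²) = 675*(3 + (-1 + 3)²) = 675*(3 + 2²) = 675*(3 + 4) = 675*7 = 4725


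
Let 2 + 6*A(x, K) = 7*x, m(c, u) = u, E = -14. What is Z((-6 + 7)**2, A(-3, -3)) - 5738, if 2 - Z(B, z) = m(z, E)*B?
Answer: -5722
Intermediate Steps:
A(x, K) = -1/3 + 7*x/6 (A(x, K) = -1/3 + (7*x)/6 = -1/3 + 7*x/6)
Z(B, z) = 2 + 14*B (Z(B, z) = 2 - (-14)*B = 2 + 14*B)
Z((-6 + 7)**2, A(-3, -3)) - 5738 = (2 + 14*(-6 + 7)**2) - 5738 = (2 + 14*1**2) - 5738 = (2 + 14*1) - 5738 = (2 + 14) - 5738 = 16 - 5738 = -5722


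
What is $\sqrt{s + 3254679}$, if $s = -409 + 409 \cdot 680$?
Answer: $\sqrt{3532390} \approx 1879.5$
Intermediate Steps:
$s = 277711$ ($s = -409 + 278120 = 277711$)
$\sqrt{s + 3254679} = \sqrt{277711 + 3254679} = \sqrt{3532390}$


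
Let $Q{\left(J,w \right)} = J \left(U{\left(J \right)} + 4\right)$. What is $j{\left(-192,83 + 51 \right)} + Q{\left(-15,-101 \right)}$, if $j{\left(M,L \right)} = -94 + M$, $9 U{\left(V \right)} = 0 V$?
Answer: $-346$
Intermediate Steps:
$U{\left(V \right)} = 0$ ($U{\left(V \right)} = \frac{0 V}{9} = \frac{1}{9} \cdot 0 = 0$)
$Q{\left(J,w \right)} = 4 J$ ($Q{\left(J,w \right)} = J \left(0 + 4\right) = J 4 = 4 J$)
$j{\left(-192,83 + 51 \right)} + Q{\left(-15,-101 \right)} = \left(-94 - 192\right) + 4 \left(-15\right) = -286 - 60 = -346$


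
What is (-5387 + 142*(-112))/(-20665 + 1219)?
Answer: 7097/6482 ≈ 1.0949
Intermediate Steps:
(-5387 + 142*(-112))/(-20665 + 1219) = (-5387 - 15904)/(-19446) = -21291*(-1/19446) = 7097/6482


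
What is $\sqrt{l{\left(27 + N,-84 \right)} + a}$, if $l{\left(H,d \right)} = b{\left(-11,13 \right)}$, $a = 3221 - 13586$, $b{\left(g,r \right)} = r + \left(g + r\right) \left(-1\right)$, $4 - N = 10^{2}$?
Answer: $i \sqrt{10354} \approx 101.75 i$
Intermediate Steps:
$N = -96$ ($N = 4 - 10^{2} = 4 - 100 = -96$)
$b{\left(g,r \right)} = - g$ ($b{\left(g,r \right)} = r - \left(g + r\right) = - g$)
$a = -10365$ ($a = 3221 - 13586 = -10365$)
$l{\left(H,d \right)} = 11$ ($l{\left(H,d \right)} = \left(-1\right) \left(-11\right) = 11$)
$\sqrt{l{\left(27 + N,-84 \right)} + a} = \sqrt{11 - 10365} = \sqrt{-10354} = i \sqrt{10354}$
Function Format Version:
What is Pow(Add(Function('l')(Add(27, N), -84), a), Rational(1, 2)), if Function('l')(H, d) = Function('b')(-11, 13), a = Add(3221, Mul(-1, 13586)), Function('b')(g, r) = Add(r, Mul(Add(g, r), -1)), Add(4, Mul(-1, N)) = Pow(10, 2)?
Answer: Mul(I, Pow(10354, Rational(1, 2))) ≈ Mul(101.75, I)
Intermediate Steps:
N = -96 (N = Add(4, Mul(-1, Pow(10, 2))) = Add(4, Mul(-1, 100)) = Add(4, -100) = -96)
Function('b')(g, r) = Mul(-1, g) (Function('b')(g, r) = Add(r, Add(Mul(-1, g), Mul(-1, r))) = Mul(-1, g))
a = -10365 (a = Add(3221, -13586) = -10365)
Function('l')(H, d) = 11 (Function('l')(H, d) = Mul(-1, -11) = 11)
Pow(Add(Function('l')(Add(27, N), -84), a), Rational(1, 2)) = Pow(Add(11, -10365), Rational(1, 2)) = Pow(-10354, Rational(1, 2)) = Mul(I, Pow(10354, Rational(1, 2)))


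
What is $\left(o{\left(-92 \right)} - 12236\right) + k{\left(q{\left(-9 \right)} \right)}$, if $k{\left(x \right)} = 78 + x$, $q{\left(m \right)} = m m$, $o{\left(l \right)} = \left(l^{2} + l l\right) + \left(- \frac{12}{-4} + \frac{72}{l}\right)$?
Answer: $\frac{111624}{23} \approx 4853.2$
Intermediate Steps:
$o{\left(l \right)} = 3 + 2 l^{2} + \frac{72}{l}$ ($o{\left(l \right)} = \left(l^{2} + l^{2}\right) + \left(\left(-12\right) \left(- \frac{1}{4}\right) + \frac{72}{l}\right) = 2 l^{2} + \left(3 + \frac{72}{l}\right) = 3 + 2 l^{2} + \frac{72}{l}$)
$q{\left(m \right)} = m^{2}$
$\left(o{\left(-92 \right)} - 12236\right) + k{\left(q{\left(-9 \right)} \right)} = \left(\left(3 + 2 \left(-92\right)^{2} + \frac{72}{-92}\right) - 12236\right) + \left(78 + \left(-9\right)^{2}\right) = \left(\left(3 + 2 \cdot 8464 + 72 \left(- \frac{1}{92}\right)\right) - 12236\right) + \left(78 + 81\right) = \left(\left(3 + 16928 - \frac{18}{23}\right) - 12236\right) + 159 = \left(\frac{389395}{23} - 12236\right) + 159 = \frac{107967}{23} + 159 = \frac{111624}{23}$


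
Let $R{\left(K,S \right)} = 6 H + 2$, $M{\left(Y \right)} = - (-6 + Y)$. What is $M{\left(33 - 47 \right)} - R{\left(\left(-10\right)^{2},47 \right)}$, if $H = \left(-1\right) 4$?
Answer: $42$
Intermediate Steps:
$H = -4$
$M{\left(Y \right)} = 6 - Y$
$R{\left(K,S \right)} = -22$ ($R{\left(K,S \right)} = 6 \left(-4\right) + 2 = -24 + 2 = -22$)
$M{\left(33 - 47 \right)} - R{\left(\left(-10\right)^{2},47 \right)} = \left(6 - \left(33 - 47\right)\right) - -22 = \left(6 - -14\right) + 22 = \left(6 + 14\right) + 22 = 20 + 22 = 42$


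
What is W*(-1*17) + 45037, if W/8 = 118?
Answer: 28989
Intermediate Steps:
W = 944 (W = 8*118 = 944)
W*(-1*17) + 45037 = 944*(-1*17) + 45037 = 944*(-17) + 45037 = -16048 + 45037 = 28989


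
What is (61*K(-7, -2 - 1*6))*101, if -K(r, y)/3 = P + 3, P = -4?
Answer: 18483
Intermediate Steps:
K(r, y) = 3 (K(r, y) = -3*(-4 + 3) = -3*(-1) = 3)
(61*K(-7, -2 - 1*6))*101 = (61*3)*101 = 183*101 = 18483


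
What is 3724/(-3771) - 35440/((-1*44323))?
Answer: -31414612/167142033 ≈ -0.18795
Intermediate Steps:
3724/(-3771) - 35440/((-1*44323)) = 3724*(-1/3771) - 35440/(-44323) = -3724/3771 - 35440*(-1/44323) = -3724/3771 + 35440/44323 = -31414612/167142033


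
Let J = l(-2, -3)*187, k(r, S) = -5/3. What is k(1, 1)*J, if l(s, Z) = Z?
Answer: 935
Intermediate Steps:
k(r, S) = -5/3 (k(r, S) = -5*⅓ = -5/3)
J = -561 (J = -3*187 = -561)
k(1, 1)*J = -5/3*(-561) = 935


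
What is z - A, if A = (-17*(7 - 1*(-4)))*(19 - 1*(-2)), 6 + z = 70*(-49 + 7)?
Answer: 981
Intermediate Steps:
z = -2946 (z = -6 + 70*(-49 + 7) = -6 + 70*(-42) = -6 - 2940 = -2946)
A = -3927 (A = (-17*(7 + 4))*(19 + 2) = -17*11*21 = -187*21 = -3927)
z - A = -2946 - 1*(-3927) = -2946 + 3927 = 981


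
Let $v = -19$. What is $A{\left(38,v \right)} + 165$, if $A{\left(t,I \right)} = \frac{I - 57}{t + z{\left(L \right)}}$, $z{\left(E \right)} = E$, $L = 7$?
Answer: $\frac{7349}{45} \approx 163.31$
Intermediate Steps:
$A{\left(t,I \right)} = \frac{-57 + I}{7 + t}$ ($A{\left(t,I \right)} = \frac{I - 57}{t + 7} = \frac{-57 + I}{7 + t}$)
$A{\left(38,v \right)} + 165 = \frac{-57 - 19}{7 + 38} + 165 = \frac{1}{45} \left(-76\right) + 165 = - \frac{76}{45} + 165 = \frac{7349}{45}$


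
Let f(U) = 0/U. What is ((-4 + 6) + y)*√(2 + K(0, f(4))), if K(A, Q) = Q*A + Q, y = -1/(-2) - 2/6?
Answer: 13*√2/6 ≈ 3.0641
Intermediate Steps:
f(U) = 0
y = ⅙ (y = -1*(-½) - 2*⅙ = ½ - ⅓ = ⅙ ≈ 0.16667)
K(A, Q) = Q + A*Q (K(A, Q) = A*Q + Q = Q + A*Q)
((-4 + 6) + y)*√(2 + K(0, f(4))) = ((-4 + 6) + ⅙)*√(2 + 0*(1 + 0)) = (2 + ⅙)*√(2 + 0*1) = 13*√(2 + 0)/6 = 13*√2/6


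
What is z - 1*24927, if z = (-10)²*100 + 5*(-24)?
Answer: -15047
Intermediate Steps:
z = 9880 (z = 100*100 - 120 = 10000 - 120 = 9880)
z - 1*24927 = 9880 - 1*24927 = 9880 - 24927 = -15047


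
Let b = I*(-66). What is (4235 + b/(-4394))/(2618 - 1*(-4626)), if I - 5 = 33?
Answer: 9305549/15915068 ≈ 0.58470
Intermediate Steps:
I = 38 (I = 5 + 33 = 38)
b = -2508 (b = 38*(-66) = -2508)
(4235 + b/(-4394))/(2618 - 1*(-4626)) = (4235 - 2508/(-4394))/(2618 - 1*(-4626)) = (4235 - 2508*(-1/4394))/(2618 + 4626) = (4235 + 1254/2197)/7244 = (9305549/2197)*(1/7244) = 9305549/15915068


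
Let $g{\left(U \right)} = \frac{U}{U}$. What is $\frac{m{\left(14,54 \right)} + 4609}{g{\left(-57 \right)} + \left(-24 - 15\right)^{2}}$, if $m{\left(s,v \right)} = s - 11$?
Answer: $\frac{2306}{761} \approx 3.0302$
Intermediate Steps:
$m{\left(s,v \right)} = -11 + s$
$g{\left(U \right)} = 1$
$\frac{m{\left(14,54 \right)} + 4609}{g{\left(-57 \right)} + \left(-24 - 15\right)^{2}} = \frac{\left(-11 + 14\right) + 4609}{1 + \left(-24 - 15\right)^{2}} = \frac{3 + 4609}{1 + \left(-39\right)^{2}} = \frac{4612}{1 + 1521} = \frac{4612}{1522} = 4612 \cdot \frac{1}{1522} = \frac{2306}{761}$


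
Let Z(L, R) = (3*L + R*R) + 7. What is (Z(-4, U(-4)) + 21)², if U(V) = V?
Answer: 1024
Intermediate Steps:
Z(L, R) = 7 + R² + 3*L (Z(L, R) = (3*L + R²) + 7 = (R² + 3*L) + 7 = 7 + R² + 3*L)
(Z(-4, U(-4)) + 21)² = ((7 + (-4)² + 3*(-4)) + 21)² = ((7 + 16 - 12) + 21)² = (11 + 21)² = 32² = 1024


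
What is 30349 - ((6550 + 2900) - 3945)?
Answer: 24844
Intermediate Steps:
30349 - ((6550 + 2900) - 3945) = 30349 - (9450 - 3945) = 30349 - 1*5505 = 30349 - 5505 = 24844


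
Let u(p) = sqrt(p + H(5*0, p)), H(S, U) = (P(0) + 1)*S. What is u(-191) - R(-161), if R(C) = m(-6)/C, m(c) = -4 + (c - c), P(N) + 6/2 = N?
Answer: -4/161 + I*sqrt(191) ≈ -0.024845 + 13.82*I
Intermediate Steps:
P(N) = -3 + N
H(S, U) = -2*S (H(S, U) = ((-3 + 0) + 1)*S = (-3 + 1)*S = -2*S)
m(c) = -4 (m(c) = -4 + 0 = -4)
u(p) = sqrt(p) (u(p) = sqrt(p - 10*0) = sqrt(p - 2*0) = sqrt(p + 0) = sqrt(p))
R(C) = -4/C
u(-191) - R(-161) = sqrt(-191) - (-4)/(-161) = I*sqrt(191) - (-4)*(-1)/161 = I*sqrt(191) - 1*4/161 = I*sqrt(191) - 4/161 = -4/161 + I*sqrt(191)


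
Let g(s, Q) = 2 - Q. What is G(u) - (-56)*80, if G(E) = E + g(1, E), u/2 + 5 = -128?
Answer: 4482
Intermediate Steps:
u = -266 (u = -10 + 2*(-128) = -10 - 256 = -266)
G(E) = 2 (G(E) = E + (2 - E) = 2)
G(u) - (-56)*80 = 2 - (-56)*80 = 2 - 1*(-4480) = 2 + 4480 = 4482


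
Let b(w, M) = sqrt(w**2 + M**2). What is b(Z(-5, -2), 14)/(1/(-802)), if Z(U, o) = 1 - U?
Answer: -1604*sqrt(58) ≈ -12216.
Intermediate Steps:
b(w, M) = sqrt(M**2 + w**2)
b(Z(-5, -2), 14)/(1/(-802)) = sqrt(14**2 + (1 - 1*(-5))**2)/(1/(-802)) = sqrt(196 + (1 + 5)**2)/(-1/802) = sqrt(196 + 6**2)*(-802) = sqrt(196 + 36)*(-802) = sqrt(232)*(-802) = (2*sqrt(58))*(-802) = -1604*sqrt(58)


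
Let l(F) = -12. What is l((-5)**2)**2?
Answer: 144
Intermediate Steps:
l((-5)**2)**2 = (-12)**2 = 144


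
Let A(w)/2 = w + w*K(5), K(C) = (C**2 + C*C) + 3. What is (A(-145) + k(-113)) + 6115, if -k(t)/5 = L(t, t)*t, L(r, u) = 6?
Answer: -6155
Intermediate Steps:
K(C) = 3 + 2*C**2 (K(C) = (C**2 + C**2) + 3 = 2*C**2 + 3 = 3 + 2*C**2)
A(w) = 108*w (A(w) = 2*(w + w*(3 + 2*5**2)) = 2*(w + w*(3 + 2*25)) = 2*(w + w*(3 + 50)) = 2*(w + w*53) = 2*(w + 53*w) = 2*(54*w) = 108*w)
k(t) = -30*t
(A(-145) + k(-113)) + 6115 = (108*(-145) - 30*(-113)) + 6115 = (-15660 + 3390) + 6115 = -12270 + 6115 = -6155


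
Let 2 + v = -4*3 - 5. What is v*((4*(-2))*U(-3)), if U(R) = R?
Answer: -456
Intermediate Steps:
v = -19 (v = -2 + (-4*3 - 5) = -2 + (-12 - 5) = -2 - 17 = -19)
v*((4*(-2))*U(-3)) = -19*4*(-2)*(-3) = -(-152)*(-3) = -19*24 = -456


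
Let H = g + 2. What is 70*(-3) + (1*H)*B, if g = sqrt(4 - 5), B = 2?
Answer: -206 + 2*I ≈ -206.0 + 2.0*I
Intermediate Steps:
g = I (g = sqrt(-1) = I ≈ 1.0*I)
H = 2 + I (H = I + 2 = 2 + I ≈ 2.0 + 1.0*I)
70*(-3) + (1*H)*B = 70*(-3) + (1*(2 + I))*2 = -210 + (2 + I)*2 = -210 + (4 + 2*I) = -206 + 2*I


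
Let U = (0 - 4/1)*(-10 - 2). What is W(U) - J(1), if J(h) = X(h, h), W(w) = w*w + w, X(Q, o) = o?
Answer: 2351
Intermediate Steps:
U = 48 (U = (0 - 4*1)*(-12) = (0 - 4)*(-12) = -4*(-12) = 48)
W(w) = w + w² (W(w) = w² + w = w + w²)
J(h) = h
W(U) - J(1) = 48*(1 + 48) - 1*1 = 48*49 - 1 = 2352 - 1 = 2351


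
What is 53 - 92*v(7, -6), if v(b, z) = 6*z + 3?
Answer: 3089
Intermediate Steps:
v(b, z) = 3 + 6*z
53 - 92*v(7, -6) = 53 - 92*(3 + 6*(-6)) = 53 - 92*(3 - 36) = 53 - 92*(-33) = 53 + 3036 = 3089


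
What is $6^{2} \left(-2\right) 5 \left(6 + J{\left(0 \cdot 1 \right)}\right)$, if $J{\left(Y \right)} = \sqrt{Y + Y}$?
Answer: $-2160$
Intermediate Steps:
$J{\left(Y \right)} = \sqrt{2} \sqrt{Y}$ ($J{\left(Y \right)} = \sqrt{2 Y} = \sqrt{2} \sqrt{Y}$)
$6^{2} \left(-2\right) 5 \left(6 + J{\left(0 \cdot 1 \right)}\right) = 6^{2} \left(-2\right) 5 \left(6 + \sqrt{2} \sqrt{0 \cdot 1}\right) = 36 \left(-2\right) 5 \left(6 + \sqrt{2} \sqrt{0}\right) = - 72 \cdot 5 \left(6 + \sqrt{2} \cdot 0\right) = - 72 \cdot 5 \left(6 + 0\right) = - 72 \cdot 5 \cdot 6 = \left(-72\right) 30 = -2160$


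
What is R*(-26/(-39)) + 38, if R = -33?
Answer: 16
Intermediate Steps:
R*(-26/(-39)) + 38 = -(-858)/(-39) + 38 = -(-858)*(-1)/39 + 38 = -33*⅔ + 38 = -22 + 38 = 16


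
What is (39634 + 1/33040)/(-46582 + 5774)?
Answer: -1309507361/1348296320 ≈ -0.97123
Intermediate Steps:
(39634 + 1/33040)/(-46582 + 5774) = (39634 + 1/33040)/(-40808) = (1309507361/33040)*(-1/40808) = -1309507361/1348296320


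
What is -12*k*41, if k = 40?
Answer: -19680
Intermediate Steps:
-12*k*41 = -12*40*41 = -480*41 = -19680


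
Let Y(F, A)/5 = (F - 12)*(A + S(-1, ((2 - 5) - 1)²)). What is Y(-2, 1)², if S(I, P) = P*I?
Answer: 1102500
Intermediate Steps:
S(I, P) = I*P
Y(F, A) = 5*(-16 + A)*(-12 + F) (Y(F, A) = 5*((F - 12)*(A - ((2 - 5) - 1)²)) = 5*((-12 + F)*(A - (-3 - 1)²)) = 5*((-12 + F)*(A - 1*(-4)²)) = 5*((-12 + F)*(A - 1*16)) = 5*((-12 + F)*(A - 16)) = 5*((-12 + F)*(-16 + A)) = 5*((-16 + A)*(-12 + F)) = 5*(-16 + A)*(-12 + F))
Y(-2, 1)² = (960 - 80*(-2) - 60*1 + 5*1*(-2))² = (960 + 160 - 60 - 10)² = 1050² = 1102500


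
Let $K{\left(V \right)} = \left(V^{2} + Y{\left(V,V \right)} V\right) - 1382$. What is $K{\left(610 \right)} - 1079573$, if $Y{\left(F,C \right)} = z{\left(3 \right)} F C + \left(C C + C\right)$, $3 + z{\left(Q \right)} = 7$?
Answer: $1134568245$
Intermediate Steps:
$z{\left(Q \right)} = 4$ ($z{\left(Q \right)} = -3 + 7 = 4$)
$Y{\left(F,C \right)} = C + C^{2} + 4 C F$ ($Y{\left(F,C \right)} = 4 F C + \left(C C + C\right) = 4 C F + \left(C^{2} + C\right) = 4 C F + \left(C + C^{2}\right) = C + C^{2} + 4 C F$)
$K{\left(V \right)} = -1382 + V^{2} + V^{2} \left(1 + 5 V\right)$ ($K{\left(V \right)} = \left(V^{2} + V \left(1 + V + 4 V\right) V\right) - 1382 = \left(V^{2} + V \left(1 + 5 V\right) V\right) - 1382 = \left(V^{2} + V^{2} \left(1 + 5 V\right)\right) - 1382 = -1382 + V^{2} + V^{2} \left(1 + 5 V\right)$)
$K{\left(610 \right)} - 1079573 = \left(-1382 + 2 \cdot 610^{2} + 5 \cdot 610^{3}\right) - 1079573 = \left(-1382 + 2 \cdot 372100 + 5 \cdot 226981000\right) - 1079573 = \left(-1382 + 744200 + 1134905000\right) - 1079573 = 1135647818 - 1079573 = 1134568245$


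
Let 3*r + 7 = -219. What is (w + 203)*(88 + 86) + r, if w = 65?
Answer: 139670/3 ≈ 46557.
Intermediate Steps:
r = -226/3 (r = -7/3 + (1/3)*(-219) = -7/3 - 73 = -226/3 ≈ -75.333)
(w + 203)*(88 + 86) + r = (65 + 203)*(88 + 86) - 226/3 = 268*174 - 226/3 = 46632 - 226/3 = 139670/3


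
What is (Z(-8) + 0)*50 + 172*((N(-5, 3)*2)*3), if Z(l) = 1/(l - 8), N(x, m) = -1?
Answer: -8281/8 ≈ -1035.1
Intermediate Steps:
Z(l) = 1/(-8 + l)
(Z(-8) + 0)*50 + 172*((N(-5, 3)*2)*3) = (1/(-8 - 8) + 0)*50 + 172*(-1*2*3) = (1/(-16) + 0)*50 + 172*(-2*3) = (-1/16 + 0)*50 + 172*(-6) = -1/16*50 - 1032 = -25/8 - 1032 = -8281/8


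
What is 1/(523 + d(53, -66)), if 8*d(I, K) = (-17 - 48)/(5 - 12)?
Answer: 56/29353 ≈ 0.0019078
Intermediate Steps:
d(I, K) = 65/56 (d(I, K) = ((-17 - 48)/(5 - 12))/8 = (-65/(-7))/8 = (-65*(-1/7))/8 = (1/8)*(65/7) = 65/56)
1/(523 + d(53, -66)) = 1/(523 + 65/56) = 1/(29353/56) = 56/29353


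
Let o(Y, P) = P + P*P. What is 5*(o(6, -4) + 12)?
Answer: 120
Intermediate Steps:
o(Y, P) = P + P²
5*(o(6, -4) + 12) = 5*(-4*(1 - 4) + 12) = 5*(-4*(-3) + 12) = 5*(12 + 12) = 5*24 = 120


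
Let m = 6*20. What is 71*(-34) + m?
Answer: -2294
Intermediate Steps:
m = 120
71*(-34) + m = 71*(-34) + 120 = -2414 + 120 = -2294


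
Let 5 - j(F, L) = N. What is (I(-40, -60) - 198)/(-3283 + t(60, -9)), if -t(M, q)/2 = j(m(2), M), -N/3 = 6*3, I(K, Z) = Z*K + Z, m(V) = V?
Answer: -2142/3401 ≈ -0.62982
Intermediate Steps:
I(K, Z) = Z + K*Z (I(K, Z) = K*Z + Z = Z + K*Z)
N = -54 (N = -18*3 = -3*18 = -54)
j(F, L) = 59 (j(F, L) = 5 - 1*(-54) = 5 + 54 = 59)
t(M, q) = -118 (t(M, q) = -2*59 = -118)
(I(-40, -60) - 198)/(-3283 + t(60, -9)) = (-60*(1 - 40) - 198)/(-3283 - 118) = (-60*(-39) - 198)/(-3401) = (2340 - 198)*(-1/3401) = 2142*(-1/3401) = -2142/3401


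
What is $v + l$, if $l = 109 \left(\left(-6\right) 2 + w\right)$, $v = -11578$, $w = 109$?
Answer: $-1005$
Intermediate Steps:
$l = 10573$ ($l = 109 \left(\left(-6\right) 2 + 109\right) = 109 \left(-12 + 109\right) = 109 \cdot 97 = 10573$)
$v + l = -11578 + 10573 = -1005$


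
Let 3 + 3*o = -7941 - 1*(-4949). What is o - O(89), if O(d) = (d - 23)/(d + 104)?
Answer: -578233/579 ≈ -998.68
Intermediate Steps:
o = -2995/3 (o = -1 + (-7941 - 1*(-4949))/3 = -1 + (-7941 + 4949)/3 = -1 + (1/3)*(-2992) = -1 - 2992/3 = -2995/3 ≈ -998.33)
O(d) = (-23 + d)/(104 + d)
o - O(89) = -2995/3 - (-23 + 89)/(104 + 89) = -2995/3 - 66/193 = -578233/579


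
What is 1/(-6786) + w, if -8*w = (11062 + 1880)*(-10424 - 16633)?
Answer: 594066278869/13572 ≈ 4.3771e+7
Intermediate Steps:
w = 175085847/4 (w = -(11062 + 1880)*(-10424 - 16633)/8 = -6471*(-27057)/4 = -1/8*(-350171694) = 175085847/4 ≈ 4.3771e+7)
1/(-6786) + w = 1/(-6786) + 175085847/4 = -1/6786 + 175085847/4 = 594066278869/13572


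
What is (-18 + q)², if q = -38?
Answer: 3136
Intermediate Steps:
(-18 + q)² = (-18 - 38)² = (-56)² = 3136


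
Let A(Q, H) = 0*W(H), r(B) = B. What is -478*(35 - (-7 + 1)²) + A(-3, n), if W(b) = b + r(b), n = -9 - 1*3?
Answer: 478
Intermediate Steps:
n = -12 (n = -9 - 3 = -12)
W(b) = 2*b (W(b) = b + b = 2*b)
A(Q, H) = 0 (A(Q, H) = 0*(2*H) = 0)
-478*(35 - (-7 + 1)²) + A(-3, n) = -478*(35 - (-7 + 1)²) + 0 = -478*(35 - 1*(-6)²) + 0 = -478*(35 - 1*36) + 0 = -478*(35 - 36) + 0 = -478*(-1) + 0 = 478 + 0 = 478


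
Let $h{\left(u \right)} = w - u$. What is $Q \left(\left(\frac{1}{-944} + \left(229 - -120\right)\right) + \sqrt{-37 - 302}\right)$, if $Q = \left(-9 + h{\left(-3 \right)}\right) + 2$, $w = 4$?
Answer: $0$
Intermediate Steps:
$h{\left(u \right)} = 4 - u$
$Q = 0$ ($Q = \left(-9 + \left(4 - -3\right)\right) + 2 = \left(-9 + \left(4 + 3\right)\right) + 2 = \left(-9 + 7\right) + 2 = -2 + 2 = 0$)
$Q \left(\left(\frac{1}{-944} + \left(229 - -120\right)\right) + \sqrt{-37 - 302}\right) = 0 \left(\left(\frac{1}{-944} + \left(229 - -120\right)\right) + \sqrt{-37 - 302}\right) = 0 \left(\left(- \frac{1}{944} + \left(229 + 120\right)\right) + \sqrt{-339}\right) = 0 \left(\left(- \frac{1}{944} + 349\right) + i \sqrt{339}\right) = 0 \left(\frac{329455}{944} + i \sqrt{339}\right) = 0$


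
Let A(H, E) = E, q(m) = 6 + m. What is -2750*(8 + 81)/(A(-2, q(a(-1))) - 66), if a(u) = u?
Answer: 244750/61 ≈ 4012.3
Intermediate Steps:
-2750*(8 + 81)/(A(-2, q(a(-1))) - 66) = -2750*(8 + 81)/((6 - 1) - 66) = -244750/(5 - 66) = -244750/(-61) = -244750*(-1)/61 = -2750*(-89/61) = 244750/61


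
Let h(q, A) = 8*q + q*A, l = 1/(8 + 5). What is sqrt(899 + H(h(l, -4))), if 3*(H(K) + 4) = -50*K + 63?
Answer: 2*sqrt(346359)/39 ≈ 30.181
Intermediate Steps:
l = 1/13 ≈ 0.076923
h(q, A) = 8*q + A*q
H(K) = 17 - 50*K/3 (H(K) = -4 + (-50*K + 63)/3 = -4 + (63 - 50*K)/3 = -4 + (21 - 50*K/3) = 17 - 50*K/3)
sqrt(899 + H(h(l, -4))) = sqrt(899 + (17 - 50*(8 - 4)/39)) = sqrt(899 + (17 - 50*4/39)) = sqrt(899 + (17 - 50/3*4/13)) = sqrt(899 + (17 - 200/39)) = sqrt(899 + 463/39) = sqrt(35524/39) = 2*sqrt(346359)/39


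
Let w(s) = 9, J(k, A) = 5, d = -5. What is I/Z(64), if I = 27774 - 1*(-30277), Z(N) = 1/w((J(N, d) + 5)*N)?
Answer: 522459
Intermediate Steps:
Z(N) = 1/9
I = 58051 (I = 27774 + 30277 = 58051)
I/Z(64) = 58051/(1/9) = 58051*9 = 522459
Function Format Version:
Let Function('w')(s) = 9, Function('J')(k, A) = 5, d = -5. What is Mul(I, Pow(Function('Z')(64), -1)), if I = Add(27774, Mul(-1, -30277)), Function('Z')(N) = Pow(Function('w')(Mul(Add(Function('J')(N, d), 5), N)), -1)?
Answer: 522459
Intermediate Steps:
Function('Z')(N) = Rational(1, 9) (Function('Z')(N) = Pow(9, -1) = Rational(1, 9))
I = 58051 (I = Add(27774, 30277) = 58051)
Mul(I, Pow(Function('Z')(64), -1)) = Mul(58051, Pow(Rational(1, 9), -1)) = Mul(58051, 9) = 522459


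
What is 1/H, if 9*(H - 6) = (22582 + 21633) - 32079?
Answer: 9/12190 ≈ 0.00073831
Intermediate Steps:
H = 12190/9 (H = 6 + ((22582 + 21633) - 32079)/9 = 6 + (44215 - 32079)/9 = 6 + (⅑)*12136 = 6 + 12136/9 = 12190/9 ≈ 1354.4)
1/H = 1/(12190/9) = 9/12190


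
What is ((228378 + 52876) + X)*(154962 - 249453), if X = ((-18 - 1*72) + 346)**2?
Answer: -32768533890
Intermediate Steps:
X = 65536 (X = ((-18 - 72) + 346)**2 = (-90 + 346)**2 = 256**2 = 65536)
((228378 + 52876) + X)*(154962 - 249453) = ((228378 + 52876) + 65536)*(154962 - 249453) = (281254 + 65536)*(-94491) = 346790*(-94491) = -32768533890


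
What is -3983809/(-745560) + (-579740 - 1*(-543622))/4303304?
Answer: 2139576633607/401046416280 ≈ 5.3350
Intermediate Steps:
-3983809/(-745560) + (-579740 - 1*(-543622))/4303304 = -3983809*(-1/745560) + (-579740 + 543622)*(1/4303304) = 3983809/745560 - 36118*1/4303304 = 3983809/745560 - 18059/2151652 = 2139576633607/401046416280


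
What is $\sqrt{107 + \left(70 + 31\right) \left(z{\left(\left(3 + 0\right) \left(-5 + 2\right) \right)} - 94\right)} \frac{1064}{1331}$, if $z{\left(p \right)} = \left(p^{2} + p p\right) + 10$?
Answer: $\frac{1064 \sqrt{7985}}{1331} \approx 71.433$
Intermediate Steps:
$z{\left(p \right)} = 10 + 2 p^{2}$ ($z{\left(p \right)} = \left(p^{2} + p^{2}\right) + 10 = 2 p^{2} + 10 = 10 + 2 p^{2}$)
$\sqrt{107 + \left(70 + 31\right) \left(z{\left(\left(3 + 0\right) \left(-5 + 2\right) \right)} - 94\right)} \frac{1064}{1331} = \sqrt{107 + \left(70 + 31\right) \left(\left(10 + 2 \left(\left(3 + 0\right) \left(-5 + 2\right)\right)^{2}\right) - 94\right)} \frac{1064}{1331} = \sqrt{107 + 101 \left(\left(10 + 2 \left(3 \left(-3\right)\right)^{2}\right) - 94\right)} 1064 \cdot \frac{1}{1331} = \sqrt{107 + 101 \left(\left(10 + 2 \left(-9\right)^{2}\right) - 94\right)} \frac{1064}{1331} = \sqrt{107 + 101 \left(\left(10 + 2 \cdot 81\right) - 94\right)} \frac{1064}{1331} = \sqrt{107 + 101 \left(\left(10 + 162\right) - 94\right)} \frac{1064}{1331} = \sqrt{107 + 101 \left(172 - 94\right)} \frac{1064}{1331} = \sqrt{107 + 101 \cdot 78} \cdot \frac{1064}{1331} = \sqrt{107 + 7878} \cdot \frac{1064}{1331} = \sqrt{7985} \cdot \frac{1064}{1331} = \frac{1064 \sqrt{7985}}{1331}$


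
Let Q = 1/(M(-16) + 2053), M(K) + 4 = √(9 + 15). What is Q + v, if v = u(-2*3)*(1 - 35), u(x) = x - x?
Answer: 683/1399459 - 2*√6/4198377 ≈ 0.00048688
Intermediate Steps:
M(K) = -4 + 2*√6 (M(K) = -4 + √(9 + 15) = -4 + √24 = -4 + 2*√6)
Q = 1/(2049 + 2*√6) (Q = 1/((-4 + 2*√6) + 2053) = 1/(2049 + 2*√6) ≈ 0.00048688)
u(x) = 0
v = 0 (v = 0*(1 - 35) = 0*(-34) = 0)
Q + v = (683/1399459 - 2*√6/4198377) + 0 = 683/1399459 - 2*√6/4198377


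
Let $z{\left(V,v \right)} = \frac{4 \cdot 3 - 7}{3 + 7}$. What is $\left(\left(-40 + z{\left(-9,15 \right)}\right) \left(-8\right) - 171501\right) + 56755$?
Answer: $-114430$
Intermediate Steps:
$z{\left(V,v \right)} = \frac{1}{2}$ ($z{\left(V,v \right)} = \frac{12 - 7}{10} = 5 \cdot \frac{1}{10} = \frac{1}{2}$)
$\left(\left(-40 + z{\left(-9,15 \right)}\right) \left(-8\right) - 171501\right) + 56755 = \left(\left(-40 + \frac{1}{2}\right) \left(-8\right) - 171501\right) + 56755 = \left(\left(- \frac{79}{2}\right) \left(-8\right) - 171501\right) + 56755 = \left(316 - 171501\right) + 56755 = -171185 + 56755 = -114430$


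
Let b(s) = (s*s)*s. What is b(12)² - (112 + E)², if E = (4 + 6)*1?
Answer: 2971100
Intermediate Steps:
b(s) = s³ (b(s) = s²*s = s³)
E = 10 (E = 10*1 = 10)
b(12)² - (112 + E)² = (12³)² - (112 + 10)² = 1728² - 1*122² = 2985984 - 1*14884 = 2985984 - 14884 = 2971100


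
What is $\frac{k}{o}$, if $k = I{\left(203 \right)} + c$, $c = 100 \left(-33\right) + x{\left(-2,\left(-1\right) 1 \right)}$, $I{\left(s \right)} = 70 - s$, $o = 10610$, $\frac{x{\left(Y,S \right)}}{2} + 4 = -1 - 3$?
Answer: $- \frac{3449}{10610} \approx -0.32507$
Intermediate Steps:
$x{\left(Y,S \right)} = -16$ ($x{\left(Y,S \right)} = -8 + 2 \left(-1 - 3\right) = -8 + 2 \left(-4\right) = -8 - 8 = -16$)
$c = -3316$ ($c = 100 \left(-33\right) - 16 = -3300 - 16 = -3316$)
$k = -3449$ ($k = \left(70 - 203\right) - 3316 = -133 - 3316 = -3449$)
$\frac{k}{o} = - \frac{3449}{10610}$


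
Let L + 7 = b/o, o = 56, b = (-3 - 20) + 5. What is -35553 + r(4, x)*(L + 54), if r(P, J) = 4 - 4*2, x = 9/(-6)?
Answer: -250178/7 ≈ -35740.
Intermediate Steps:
b = -18 (b = -23 + 5 = -18)
x = -3/2 (x = 9*(-⅙) = -3/2 ≈ -1.5000)
r(P, J) = -4 (r(P, J) = 4 - 8 = -4)
L = -205/28 (L = -7 - 18/56 = -7 - 18*1/56 = -7 - 9/28 = -205/28 ≈ -7.3214)
-35553 + r(4, x)*(L + 54) = -35553 - 4*(-205/28 + 54) = -35553 - 4*1307/28 = -35553 - 1307/7 = -250178/7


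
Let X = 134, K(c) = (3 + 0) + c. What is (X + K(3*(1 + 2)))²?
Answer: 21316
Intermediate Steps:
K(c) = 3 + c
(X + K(3*(1 + 2)))² = (134 + (3 + 3*(1 + 2)))² = (134 + (3 + 3*3))² = (134 + (3 + 9))² = (134 + 12)² = 146² = 21316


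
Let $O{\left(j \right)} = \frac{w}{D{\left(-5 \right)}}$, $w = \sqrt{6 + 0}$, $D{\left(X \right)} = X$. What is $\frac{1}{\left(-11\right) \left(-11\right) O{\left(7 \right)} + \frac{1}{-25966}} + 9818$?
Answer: $\frac{581507237400564068}{59228685821951} - \frac{407911059380 \sqrt{6}}{59228685821951} \approx 9818.0$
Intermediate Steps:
$w = \sqrt{6} \approx 2.4495$
$O{\left(j \right)} = - \frac{\sqrt{6}}{5}$ ($O{\left(j \right)} = \frac{\sqrt{6}}{-5} = \sqrt{6} \left(- \frac{1}{5}\right) = - \frac{\sqrt{6}}{5}$)
$\frac{1}{\left(-11\right) \left(-11\right) O{\left(7 \right)} + \frac{1}{-25966}} + 9818 = \frac{1}{\left(-11\right) \left(-11\right) \left(- \frac{\sqrt{6}}{5}\right) + \frac{1}{-25966}} + 9818 = \frac{1}{121 \left(- \frac{\sqrt{6}}{5}\right) - \frac{1}{25966}} + 9818 = \frac{1}{- \frac{121 \sqrt{6}}{5} - \frac{1}{25966}} + 9818 = \frac{1}{- \frac{1}{25966} - \frac{121 \sqrt{6}}{5}} + 9818 = 9818 + \frac{1}{- \frac{1}{25966} - \frac{121 \sqrt{6}}{5}}$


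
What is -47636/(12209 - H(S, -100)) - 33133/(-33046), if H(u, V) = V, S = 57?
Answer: -1166345159/406763214 ≈ -2.8674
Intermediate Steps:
-47636/(12209 - H(S, -100)) - 33133/(-33046) = -47636/(12209 - 1*(-100)) - 33133/(-33046) = -47636/(12209 + 100) - 33133*(-1/33046) = -47636/12309 + 33133/33046 = -1166345159/406763214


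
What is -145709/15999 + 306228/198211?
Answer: -1844752679/243936753 ≈ -7.5624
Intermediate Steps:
-145709/15999 + 306228/198211 = -145709*1/15999 + 306228*(1/198211) = -145709/15999 + 23556/15247 = -1844752679/243936753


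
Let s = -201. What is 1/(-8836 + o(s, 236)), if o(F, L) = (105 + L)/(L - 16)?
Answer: -20/176689 ≈ -0.00011319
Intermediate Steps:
o(F, L) = (105 + L)/(-16 + L)
1/(-8836 + o(s, 236)) = 1/(-8836 + (105 + 236)/(-16 + 236)) = 1/(-8836 + 341/220) = 1/(-8836 + (1/220)*341) = 1/(-8836 + 31/20) = 1/(-176689/20) = -20/176689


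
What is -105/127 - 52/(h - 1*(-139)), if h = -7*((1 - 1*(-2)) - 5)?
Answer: -22669/19431 ≈ -1.1666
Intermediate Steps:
h = 14 (h = -7*((1 + 2) - 5) = -7*(3 - 5) = -7*(-2) = 14)
-105/127 - 52/(h - 1*(-139)) = -105/127 - 52/(14 - 1*(-139)) = -105*1/127 - 52/(14 + 139) = -105/127 - 52/153 = -22669/19431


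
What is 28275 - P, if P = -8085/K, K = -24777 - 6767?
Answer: 891898515/31544 ≈ 28275.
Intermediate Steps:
K = -31544
P = 8085/31544 (P = -8085/(-31544) = -8085*(-1/31544) = 8085/31544 ≈ 0.25631)
28275 - P = 28275 - 1*8085/31544 = 28275 - 8085/31544 = 891898515/31544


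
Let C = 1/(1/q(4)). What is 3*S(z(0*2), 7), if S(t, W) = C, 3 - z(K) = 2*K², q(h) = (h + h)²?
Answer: 192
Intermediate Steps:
q(h) = 4*h² (q(h) = (2*h)² = 4*h²)
C = 64 (C = 1/(1/(4*4²)) = 1/(1/(4*16)) = 1/(1/64) = 64)
z(K) = 3 - 2*K²
S(t, W) = 64
3*S(z(0*2), 7) = 3*64 = 192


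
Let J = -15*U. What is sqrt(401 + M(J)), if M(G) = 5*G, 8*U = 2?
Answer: sqrt(1529)/2 ≈ 19.551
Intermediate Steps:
U = 1/4 (U = (1/8)*2 = 1/4 ≈ 0.25000)
J = -15/4 (J = -15*1/4 = -15/4 ≈ -3.7500)
sqrt(401 + M(J)) = sqrt(401 + 5*(-15/4)) = sqrt(401 - 75/4) = sqrt(1529/4) = sqrt(1529)/2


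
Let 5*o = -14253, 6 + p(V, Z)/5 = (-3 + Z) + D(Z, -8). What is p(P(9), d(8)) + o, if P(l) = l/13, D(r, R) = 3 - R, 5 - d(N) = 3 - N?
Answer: -13953/5 ≈ -2790.6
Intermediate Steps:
d(N) = 2 + N (d(N) = 5 - (3 - N) = 5 + (-3 + N) = 2 + N)
P(l) = l/13 (P(l) = l*(1/13) = l/13)
p(V, Z) = 10 + 5*Z (p(V, Z) = -30 + 5*((-3 + Z) + (3 - 1*(-8))) = -30 + 5*((-3 + Z) + (3 + 8)) = -30 + 5*((-3 + Z) + 11) = -30 + 5*(8 + Z) = -30 + (40 + 5*Z) = 10 + 5*Z)
o = -14253/5 (o = (⅕)*(-14253) = -14253/5 ≈ -2850.6)
p(P(9), d(8)) + o = (10 + 5*(2 + 8)) - 14253/5 = (10 + 5*10) - 14253/5 = (10 + 50) - 14253/5 = 60 - 14253/5 = -13953/5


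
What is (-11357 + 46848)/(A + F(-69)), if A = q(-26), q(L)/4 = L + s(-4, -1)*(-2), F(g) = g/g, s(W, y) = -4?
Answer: -35491/71 ≈ -499.87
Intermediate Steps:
F(g) = 1
q(L) = 32 + 4*L (q(L) = 4*(L - 4*(-2)) = 4*(L + 8) = 4*(8 + L) = 32 + 4*L)
A = -72 (A = 32 + 4*(-26) = 32 - 104 = -72)
(-11357 + 46848)/(A + F(-69)) = (-11357 + 46848)/(-72 + 1) = 35491/(-71) = 35491*(-1/71) = -35491/71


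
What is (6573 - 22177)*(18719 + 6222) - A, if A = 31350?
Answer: -389210714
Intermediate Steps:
(6573 - 22177)*(18719 + 6222) - A = (6573 - 22177)*(18719 + 6222) - 1*31350 = -15604*24941 - 31350 = -389179364 - 31350 = -389210714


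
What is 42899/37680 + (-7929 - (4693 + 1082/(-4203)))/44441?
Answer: 2004672966019/2346026168880 ≈ 0.85450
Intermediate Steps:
42899/37680 + (-7929 - (4693 + 1082/(-4203)))/44441 = 42899*(1/37680) + (-7929 - (4693 + 1082*(-1/4203)))*(1/44441) = 42899/37680 + (-7929 - (4693 - 1082/4203))*(1/44441) = 42899/37680 + (-7929 - 1*19723597/4203)*(1/44441) = 42899/37680 + (-7929 - 19723597/4203)*(1/44441) = 42899/37680 - 53049184/4203*1/44441 = 42899/37680 - 53049184/186785523 = 2004672966019/2346026168880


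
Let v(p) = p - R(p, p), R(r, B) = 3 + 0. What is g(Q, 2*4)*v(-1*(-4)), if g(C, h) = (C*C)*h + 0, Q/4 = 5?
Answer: 3200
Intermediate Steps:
Q = 20 (Q = 4*5 = 20)
R(r, B) = 3
g(C, h) = h*C² (g(C, h) = C²*h + 0 = h*C² + 0 = h*C²)
v(p) = -3 + p (v(p) = p - 1*3 = p - 3 = -3 + p)
g(Q, 2*4)*v(-1*(-4)) = ((2*4)*20²)*(-3 - 1*(-4)) = (8*400)*(-3 + 4) = 3200*1 = 3200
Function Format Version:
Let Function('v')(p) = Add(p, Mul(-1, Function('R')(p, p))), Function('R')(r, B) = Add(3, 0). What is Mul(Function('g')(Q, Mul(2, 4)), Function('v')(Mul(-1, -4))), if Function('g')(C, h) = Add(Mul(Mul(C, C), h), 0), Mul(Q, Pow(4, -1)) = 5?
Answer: 3200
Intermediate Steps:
Q = 20 (Q = Mul(4, 5) = 20)
Function('R')(r, B) = 3
Function('g')(C, h) = Mul(h, Pow(C, 2)) (Function('g')(C, h) = Add(Mul(Pow(C, 2), h), 0) = Add(Mul(h, Pow(C, 2)), 0) = Mul(h, Pow(C, 2)))
Function('v')(p) = Add(-3, p) (Function('v')(p) = Add(p, Mul(-1, 3)) = Add(p, -3) = Add(-3, p))
Mul(Function('g')(Q, Mul(2, 4)), Function('v')(Mul(-1, -4))) = Mul(Mul(Mul(2, 4), Pow(20, 2)), Add(-3, Mul(-1, -4))) = Mul(Mul(8, 400), Add(-3, 4)) = Mul(3200, 1) = 3200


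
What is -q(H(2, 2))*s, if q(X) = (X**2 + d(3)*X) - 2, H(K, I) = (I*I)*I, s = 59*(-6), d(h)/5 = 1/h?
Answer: 26668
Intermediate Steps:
d(h) = 5/h
s = -354
H(K, I) = I**3 (H(K, I) = I**2*I = I**3)
q(X) = -2 + X**2 + 5*X/3 (q(X) = (X**2 + (5/3)*X) - 2 = (X**2 + (5*(1/3))*X) - 2 = (X**2 + 5*X/3) - 2 = -2 + X**2 + 5*X/3)
-q(H(2, 2))*s = -(-2 + (2**3)**2 + (5/3)*2**3)*(-354) = -(-2 + 8**2 + (5/3)*8)*(-354) = -(-2 + 64 + 40/3)*(-354) = -226*(-354)/3 = -1*(-26668) = 26668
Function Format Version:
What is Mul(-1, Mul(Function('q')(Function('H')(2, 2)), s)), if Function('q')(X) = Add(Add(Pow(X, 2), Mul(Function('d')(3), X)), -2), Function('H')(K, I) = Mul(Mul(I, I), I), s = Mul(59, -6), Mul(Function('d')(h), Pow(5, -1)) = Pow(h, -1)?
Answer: 26668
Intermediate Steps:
Function('d')(h) = Mul(5, Pow(h, -1))
s = -354
Function('H')(K, I) = Pow(I, 3) (Function('H')(K, I) = Mul(Pow(I, 2), I) = Pow(I, 3))
Function('q')(X) = Add(-2, Pow(X, 2), Mul(Rational(5, 3), X)) (Function('q')(X) = Add(Add(Pow(X, 2), Mul(Mul(5, Pow(3, -1)), X)), -2) = Add(Add(Pow(X, 2), Mul(Mul(5, Rational(1, 3)), X)), -2) = Add(Add(Pow(X, 2), Mul(Rational(5, 3), X)), -2) = Add(-2, Pow(X, 2), Mul(Rational(5, 3), X)))
Mul(-1, Mul(Function('q')(Function('H')(2, 2)), s)) = Mul(-1, Mul(Add(-2, Pow(Pow(2, 3), 2), Mul(Rational(5, 3), Pow(2, 3))), -354)) = Mul(-1, Mul(Add(-2, Pow(8, 2), Mul(Rational(5, 3), 8)), -354)) = Mul(-1, Mul(Add(-2, 64, Rational(40, 3)), -354)) = Mul(-1, Mul(Rational(226, 3), -354)) = Mul(-1, -26668) = 26668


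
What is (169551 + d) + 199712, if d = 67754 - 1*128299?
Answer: 308718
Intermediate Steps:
d = -60545 (d = 67754 - 128299 = -60545)
(169551 + d) + 199712 = (169551 - 60545) + 199712 = 109006 + 199712 = 308718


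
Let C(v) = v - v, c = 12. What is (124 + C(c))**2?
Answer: 15376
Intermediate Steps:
C(v) = 0
(124 + C(c))**2 = (124 + 0)**2 = 124**2 = 15376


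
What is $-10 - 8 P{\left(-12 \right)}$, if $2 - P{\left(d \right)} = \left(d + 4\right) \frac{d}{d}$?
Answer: $-90$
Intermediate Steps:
$P{\left(d \right)} = -2 - d$ ($P{\left(d \right)} = 2 - \left(d + 4\right) \frac{d}{d} = 2 - \left(4 + d\right) 1 = 2 - \left(4 + d\right) = -2 - d$)
$-10 - 8 P{\left(-12 \right)} = -10 - 8 \left(-2 - -12\right) = -10 - 8 \left(-2 + 12\right) = -10 - 80 = -90$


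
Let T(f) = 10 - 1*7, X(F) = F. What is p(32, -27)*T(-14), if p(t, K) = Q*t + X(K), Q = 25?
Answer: 2319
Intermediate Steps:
T(f) = 3 (T(f) = 10 - 7 = 3)
p(t, K) = K + 25*t (p(t, K) = 25*t + K = K + 25*t)
p(32, -27)*T(-14) = (-27 + 25*32)*3 = (-27 + 800)*3 = 773*3 = 2319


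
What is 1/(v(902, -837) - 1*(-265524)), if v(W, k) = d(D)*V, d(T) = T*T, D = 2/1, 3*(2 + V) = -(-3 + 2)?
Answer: 3/796552 ≈ 3.7662e-6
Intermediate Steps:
V = -5/3 (V = -2 + (-(-3 + 2))/3 = -2 + (-1*(-1))/3 = -2 + (⅓)*1 = -2 + ⅓ = -5/3 ≈ -1.6667)
D = 2 (D = 2*1 = 2)
d(T) = T²
v(W, k) = -20/3 (v(W, k) = 2²*(-5/3) = 4*(-5/3) = -20/3)
1/(v(902, -837) - 1*(-265524)) = 1/(-20/3 - 1*(-265524)) = 1/(-20/3 + 265524) = 1/(796552/3) = 3/796552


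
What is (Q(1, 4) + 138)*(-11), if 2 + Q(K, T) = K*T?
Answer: -1540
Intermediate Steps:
Q(K, T) = -2 + K*T
(Q(1, 4) + 138)*(-11) = ((-2 + 1*4) + 138)*(-11) = ((-2 + 4) + 138)*(-11) = (2 + 138)*(-11) = 140*(-11) = -1540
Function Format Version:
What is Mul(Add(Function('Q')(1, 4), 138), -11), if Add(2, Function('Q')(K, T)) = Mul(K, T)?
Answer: -1540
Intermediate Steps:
Function('Q')(K, T) = Add(-2, Mul(K, T))
Mul(Add(Function('Q')(1, 4), 138), -11) = Mul(Add(Add(-2, Mul(1, 4)), 138), -11) = Mul(Add(Add(-2, 4), 138), -11) = Mul(Add(2, 138), -11) = Mul(140, -11) = -1540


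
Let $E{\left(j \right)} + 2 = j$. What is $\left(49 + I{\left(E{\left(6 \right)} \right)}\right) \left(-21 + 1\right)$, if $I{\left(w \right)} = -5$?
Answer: $-880$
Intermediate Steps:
$E{\left(j \right)} = -2 + j$
$\left(49 + I{\left(E{\left(6 \right)} \right)}\right) \left(-21 + 1\right) = \left(49 - 5\right) \left(-21 + 1\right) = 44 \left(-20\right) = -880$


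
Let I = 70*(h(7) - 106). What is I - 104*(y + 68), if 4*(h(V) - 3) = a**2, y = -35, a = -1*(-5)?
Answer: -20409/2 ≈ -10205.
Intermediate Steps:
a = 5
h(V) = 37/4 (h(V) = 3 + (1/4)*5**2 = 3 + (1/4)*25 = 3 + 25/4 = 37/4)
I = -13545/2 (I = 70*(37/4 - 106) = 70*(-387/4) = -13545/2 ≈ -6772.5)
I - 104*(y + 68) = -13545/2 - 104*(-35 + 68) = -13545/2 - 104*33 = -13545/2 - 3432 = -20409/2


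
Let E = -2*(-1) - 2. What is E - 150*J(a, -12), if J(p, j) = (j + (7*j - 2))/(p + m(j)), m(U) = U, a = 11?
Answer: -14700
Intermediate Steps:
J(p, j) = (-2 + 8*j)/(j + p) (J(p, j) = (j + (7*j - 2))/(p + j) = (j + (-2 + 7*j))/(j + p) = (-2 + 8*j)/(j + p))
E = 0 (E = 2 - 2 = 0)
E - 150*J(a, -12) = 0 - 300*(-1 + 4*(-12))/(-12 + 11) = 0 - 300*(-1 - 48)/(-1) = 0 - 300*(-1)*(-49) = 0 - 150*98 = 0 - 14700 = -14700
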